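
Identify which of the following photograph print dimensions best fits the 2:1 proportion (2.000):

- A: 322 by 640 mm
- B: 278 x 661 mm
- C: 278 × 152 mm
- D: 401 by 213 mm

Ratios (long/short): A ≈ 1.988; B ≈ 2.378; C ≈ 1.829; D ≈ 1.883.
2:1 ≈ 2.000; option A is nearest (Δ 0.012).

A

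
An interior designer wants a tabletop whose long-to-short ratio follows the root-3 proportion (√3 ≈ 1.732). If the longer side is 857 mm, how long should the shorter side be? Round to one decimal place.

494.8 mm

root-3 ≈ 1.73205.
Shorter side = 857 ÷ 1.73205 ≈ 494.789 → 494.8 mm.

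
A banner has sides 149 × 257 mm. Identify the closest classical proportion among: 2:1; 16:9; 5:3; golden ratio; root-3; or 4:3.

root-3

Ratio = 257 / 149 ≈ 1.725.
Distances: 2:1 2.000 (Δ 0.275); 16:9 1.778 (Δ 0.053); 5:3 1.667 (Δ 0.058); golden ratio 1.618 (Δ 0.107); root-3 1.732 (Δ 0.007); 4:3 1.333 (Δ 0.392).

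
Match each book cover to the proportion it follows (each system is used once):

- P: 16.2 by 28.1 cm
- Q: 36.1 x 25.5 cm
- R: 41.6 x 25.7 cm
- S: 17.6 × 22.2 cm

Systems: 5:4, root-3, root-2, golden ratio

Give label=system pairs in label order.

P=root-3, Q=root-2, R=golden ratio, S=5:4

P = 28.1/16.2 ≈ 1.735 → root-3 (1.732)
Q = 36.1/25.5 ≈ 1.416 → root-2 (1.414)
R = 41.6/25.7 ≈ 1.619 → golden ratio (1.618)
S = 22.2/17.6 ≈ 1.261 → 5:4 (1.250)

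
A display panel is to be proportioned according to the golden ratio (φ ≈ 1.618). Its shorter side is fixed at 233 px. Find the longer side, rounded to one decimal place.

golden ratio ≈ 1.61803.
Longer side = 233 × 1.61803 ≈ 377.001 → 377.0 px.

377.0 px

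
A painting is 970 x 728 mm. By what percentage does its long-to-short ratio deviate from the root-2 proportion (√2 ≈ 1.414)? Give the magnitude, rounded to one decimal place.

5.8%

Ratio = 970 / 728 ≈ 1.3324.
Ideal root-2 ≈ 1.4142. |1.3324 − 1.4142| / 1.4142 ≈ 5.78% → 5.8%.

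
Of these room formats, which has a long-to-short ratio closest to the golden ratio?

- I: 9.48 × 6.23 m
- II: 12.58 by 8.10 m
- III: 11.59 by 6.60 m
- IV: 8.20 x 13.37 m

IV

Target golden ratio ≈ 1.618.
I: 1.522 (Δ0.096)  II: 1.553 (Δ0.065)  III: 1.756 (Δ0.138)  IV: 1.630 (Δ0.012)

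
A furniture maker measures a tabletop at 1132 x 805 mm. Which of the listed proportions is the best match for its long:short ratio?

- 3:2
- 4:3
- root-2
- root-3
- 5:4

root-2

Ratio = 1132 / 805 ≈ 1.406.
Distances: 3:2 1.500 (Δ 0.094); 4:3 1.333 (Δ 0.073); root-2 1.414 (Δ 0.008); root-3 1.732 (Δ 0.326); 5:4 1.250 (Δ 0.156).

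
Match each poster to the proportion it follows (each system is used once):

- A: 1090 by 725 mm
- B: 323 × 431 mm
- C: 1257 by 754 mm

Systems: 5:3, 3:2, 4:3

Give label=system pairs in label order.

A=3:2, B=4:3, C=5:3

Ratios: A ≈ 1.503; B ≈ 1.334; C ≈ 1.667.
Targets: 5:3 ≈ 1.667; 3:2 ≈ 1.500; 4:3 ≈ 1.333.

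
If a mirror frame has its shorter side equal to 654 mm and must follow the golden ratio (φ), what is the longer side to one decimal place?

1058.2 mm

golden ratio ≈ 1.61803.
Longer side = 654 × 1.61803 ≈ 1058.192 → 1058.2 mm.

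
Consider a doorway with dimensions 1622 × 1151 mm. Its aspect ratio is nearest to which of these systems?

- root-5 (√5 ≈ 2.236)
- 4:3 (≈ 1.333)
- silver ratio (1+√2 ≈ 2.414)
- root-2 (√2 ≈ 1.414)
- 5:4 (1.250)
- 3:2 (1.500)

root-2

Ratio = 1622 / 1151 ≈ 1.409.
Distances: root-5 2.236 (Δ 0.827); 4:3 1.333 (Δ 0.076); silver ratio 2.414 (Δ 1.005); root-2 1.414 (Δ 0.005); 5:4 1.250 (Δ 0.159); 3:2 1.500 (Δ 0.091).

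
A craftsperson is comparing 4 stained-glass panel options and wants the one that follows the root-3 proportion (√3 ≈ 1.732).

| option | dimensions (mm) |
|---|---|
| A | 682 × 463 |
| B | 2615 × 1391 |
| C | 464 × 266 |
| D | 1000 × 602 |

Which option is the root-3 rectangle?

C

Target root-3 ≈ 1.732.
A: 1.473 (Δ0.259)  B: 1.880 (Δ0.148)  C: 1.744 (Δ0.012)  D: 1.661 (Δ0.071)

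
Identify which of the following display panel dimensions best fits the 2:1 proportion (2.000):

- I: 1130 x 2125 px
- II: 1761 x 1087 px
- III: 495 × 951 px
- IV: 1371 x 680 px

Ratios (long/short): I ≈ 1.881; II ≈ 1.620; III ≈ 1.921; IV ≈ 2.016.
2:1 ≈ 2.000; option IV is nearest (Δ 0.016).

IV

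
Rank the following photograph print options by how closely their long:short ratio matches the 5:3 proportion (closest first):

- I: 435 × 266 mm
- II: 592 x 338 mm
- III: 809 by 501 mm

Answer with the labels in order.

Ratios: I = 435 / 266 ≈ 1.635; II = 592 / 338 ≈ 1.751; III = 809 / 501 ≈ 1.615.
|Δ from 1.667|: I 0.032; II 0.084; III 0.052.

I, III, II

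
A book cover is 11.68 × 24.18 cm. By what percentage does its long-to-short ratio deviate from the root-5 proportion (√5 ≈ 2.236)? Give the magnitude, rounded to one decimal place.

7.4%

Ratio = 24.18 / 11.68 ≈ 2.0702.
Ideal root-5 ≈ 2.2361. |2.0702 − 2.2361| / 2.2361 ≈ 7.42% → 7.4%.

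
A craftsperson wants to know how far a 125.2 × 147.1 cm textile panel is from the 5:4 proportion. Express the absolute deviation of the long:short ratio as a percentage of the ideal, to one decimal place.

6.0%

Ratio = 147.1 / 125.2 ≈ 1.1749.
Ideal 5:4 = 1.2500. |1.1749 − 1.2500| / 1.2500 ≈ 6.01% → 6.0%.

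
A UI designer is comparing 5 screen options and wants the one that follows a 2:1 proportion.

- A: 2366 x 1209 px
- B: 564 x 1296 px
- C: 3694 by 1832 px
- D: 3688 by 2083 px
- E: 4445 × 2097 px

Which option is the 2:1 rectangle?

Ratios (long/short): A ≈ 1.957; B ≈ 2.298; C ≈ 2.016; D ≈ 1.771; E ≈ 2.120.
2:1 ≈ 2.000; option C is nearest (Δ 0.016).

C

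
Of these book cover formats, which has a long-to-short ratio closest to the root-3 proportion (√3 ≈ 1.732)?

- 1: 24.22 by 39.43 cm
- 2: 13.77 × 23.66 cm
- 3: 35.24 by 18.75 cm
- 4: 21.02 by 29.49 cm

Target root-3 ≈ 1.732.
1: 1.628 (Δ0.104)  2: 1.718 (Δ0.014)  3: 1.879 (Δ0.147)  4: 1.403 (Δ0.329)

2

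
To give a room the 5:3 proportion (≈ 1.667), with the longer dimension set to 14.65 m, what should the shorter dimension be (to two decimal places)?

5:3 ≈ 1.66667.
Shorter side = 14.65 ÷ 1.66667 ≈ 8.7900 → 8.79 m.

8.79 m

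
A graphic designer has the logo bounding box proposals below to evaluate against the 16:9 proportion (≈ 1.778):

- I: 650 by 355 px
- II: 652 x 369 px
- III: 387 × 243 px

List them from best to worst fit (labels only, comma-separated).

II, I, III

Ratios: I = 650 / 355 ≈ 1.831; II = 652 / 369 ≈ 1.767; III = 387 / 243 ≈ 1.593.
|Δ from 1.778|: I 0.053; II 0.011; III 0.185.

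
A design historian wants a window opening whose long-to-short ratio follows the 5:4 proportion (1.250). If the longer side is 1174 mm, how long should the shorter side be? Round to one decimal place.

939.2 mm

5:4 = 1.25000.
Shorter side = 1174 ÷ 1.25000 ≈ 939.200 → 939.2 mm.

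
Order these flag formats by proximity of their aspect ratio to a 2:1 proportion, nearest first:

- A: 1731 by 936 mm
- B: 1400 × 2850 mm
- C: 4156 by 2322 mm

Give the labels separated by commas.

Ratios: A = 1731 / 936 ≈ 1.849; B = 2850 / 1400 ≈ 2.036; C = 4156 / 2322 ≈ 1.790.
|Δ from 2.000|: A 0.151; B 0.036; C 0.210.

B, A, C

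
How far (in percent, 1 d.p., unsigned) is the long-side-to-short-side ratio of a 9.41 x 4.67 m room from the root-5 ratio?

9.9%

Ratio = 9.41 / 4.67 ≈ 2.0150.
Ideal root-5 ≈ 2.2361. |2.0150 − 2.2361| / 2.2361 ≈ 9.89% → 9.9%.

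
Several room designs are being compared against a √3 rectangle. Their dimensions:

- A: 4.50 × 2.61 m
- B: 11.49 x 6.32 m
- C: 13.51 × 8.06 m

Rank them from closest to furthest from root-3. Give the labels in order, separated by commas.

A: 4.50/2.61 ≈ 1.724 → |1.724 − 1.732| = 0.008
B: 11.49/6.32 ≈ 1.818 → |1.818 − 1.732| = 0.086
C: 13.51/8.06 ≈ 1.676 → |1.676 − 1.732| = 0.056

A, C, B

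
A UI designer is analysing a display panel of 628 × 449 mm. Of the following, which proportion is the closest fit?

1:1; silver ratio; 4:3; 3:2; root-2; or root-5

root-2

Ratio = 628 / 449 ≈ 1.399.
Distances: 1:1 1.000 (Δ 0.399); silver ratio 2.414 (Δ 1.015); 4:3 1.333 (Δ 0.066); 3:2 1.500 (Δ 0.101); root-2 1.414 (Δ 0.015); root-5 2.236 (Δ 0.837).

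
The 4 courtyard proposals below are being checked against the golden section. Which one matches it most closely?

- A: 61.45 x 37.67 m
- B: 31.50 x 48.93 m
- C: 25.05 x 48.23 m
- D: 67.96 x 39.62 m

Target golden ratio ≈ 1.618.
A: 1.631 (Δ0.013)  B: 1.553 (Δ0.065)  C: 1.925 (Δ0.307)  D: 1.715 (Δ0.097)

A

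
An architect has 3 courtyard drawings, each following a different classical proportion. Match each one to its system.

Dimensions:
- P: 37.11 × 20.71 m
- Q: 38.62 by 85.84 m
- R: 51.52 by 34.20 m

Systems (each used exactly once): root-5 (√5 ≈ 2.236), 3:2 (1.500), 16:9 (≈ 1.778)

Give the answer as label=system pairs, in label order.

P=16:9, Q=root-5, R=3:2

P = 37.11/20.71 ≈ 1.792 → 16:9 (1.778)
Q = 85.84/38.62 ≈ 2.223 → root-5 (2.236)
R = 51.52/34.20 ≈ 1.506 → 3:2 (1.500)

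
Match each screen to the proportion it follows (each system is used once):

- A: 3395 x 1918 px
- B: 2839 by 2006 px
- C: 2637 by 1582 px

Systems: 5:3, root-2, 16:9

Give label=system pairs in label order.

A=16:9, B=root-2, C=5:3

Ratios: A ≈ 1.770; B ≈ 1.415; C ≈ 1.667.
Targets: 5:3 ≈ 1.667; root-2 ≈ 1.414; 16:9 ≈ 1.778.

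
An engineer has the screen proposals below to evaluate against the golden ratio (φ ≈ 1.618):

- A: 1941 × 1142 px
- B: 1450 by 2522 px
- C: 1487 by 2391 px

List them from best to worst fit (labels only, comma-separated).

A: 1941/1142 ≈ 1.700 → |1.700 − 1.618| = 0.082
B: 2522/1450 ≈ 1.739 → |1.739 − 1.618| = 0.121
C: 2391/1487 ≈ 1.608 → |1.608 − 1.618| = 0.010

C, A, B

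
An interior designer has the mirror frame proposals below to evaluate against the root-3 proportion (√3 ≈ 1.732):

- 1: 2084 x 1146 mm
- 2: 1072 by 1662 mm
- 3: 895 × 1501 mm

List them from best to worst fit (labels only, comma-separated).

Ratios: 1 = 2084 / 1146 ≈ 1.818; 2 = 1662 / 1072 ≈ 1.550; 3 = 1501 / 895 ≈ 1.677.
|Δ from 1.732|: 1 0.086; 2 0.182; 3 0.055.

3, 1, 2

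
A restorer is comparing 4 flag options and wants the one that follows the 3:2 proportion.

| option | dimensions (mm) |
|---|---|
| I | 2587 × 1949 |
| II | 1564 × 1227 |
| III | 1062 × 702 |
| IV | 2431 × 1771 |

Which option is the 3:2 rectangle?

Target 3:2 ≈ 1.500.
I: 1.327 (Δ0.173)  II: 1.275 (Δ0.225)  III: 1.513 (Δ0.013)  IV: 1.373 (Δ0.127)

III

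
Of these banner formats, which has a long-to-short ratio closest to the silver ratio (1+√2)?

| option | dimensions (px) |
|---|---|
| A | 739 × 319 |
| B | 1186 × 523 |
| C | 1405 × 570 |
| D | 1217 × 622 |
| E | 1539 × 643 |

E

Target silver ratio ≈ 2.414.
A: 2.317 (Δ0.097)  B: 2.268 (Δ0.146)  C: 2.465 (Δ0.051)  D: 1.957 (Δ0.457)  E: 2.393 (Δ0.021)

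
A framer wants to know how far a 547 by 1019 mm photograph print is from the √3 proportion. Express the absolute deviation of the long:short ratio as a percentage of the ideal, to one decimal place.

7.6%

Ratio = 1019 / 547 ≈ 1.8629.
Ideal root-3 ≈ 1.7321. |1.8629 − 1.7321| / 1.7321 ≈ 7.55% → 7.6%.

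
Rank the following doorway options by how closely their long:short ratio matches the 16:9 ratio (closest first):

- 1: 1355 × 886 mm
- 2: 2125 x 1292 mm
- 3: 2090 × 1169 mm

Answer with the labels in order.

1: 1355/886 ≈ 1.529 → |1.529 − 1.778| = 0.249
2: 2125/1292 ≈ 1.645 → |1.645 − 1.778| = 0.133
3: 2090/1169 ≈ 1.788 → |1.788 − 1.778| = 0.010

3, 2, 1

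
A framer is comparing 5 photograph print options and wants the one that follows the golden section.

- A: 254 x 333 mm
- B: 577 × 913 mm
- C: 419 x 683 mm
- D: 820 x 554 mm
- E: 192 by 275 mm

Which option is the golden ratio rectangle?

C

Ratios (long/short): A ≈ 1.311; B ≈ 1.582; C ≈ 1.630; D ≈ 1.480; E ≈ 1.432.
golden ratio ≈ 1.618; option C is nearest (Δ 0.012).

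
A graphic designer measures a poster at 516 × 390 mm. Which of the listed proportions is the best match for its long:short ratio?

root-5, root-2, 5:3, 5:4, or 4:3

4:3

Ratio = 516 / 390 ≈ 1.323.
Distances: root-5 2.236 (Δ 0.913); root-2 1.414 (Δ 0.091); 5:3 1.667 (Δ 0.344); 5:4 1.250 (Δ 0.073); 4:3 1.333 (Δ 0.010).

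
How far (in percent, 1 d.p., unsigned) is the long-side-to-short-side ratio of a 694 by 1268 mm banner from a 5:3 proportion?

Ratio = 1268 / 694 ≈ 1.8271.
Ideal 5:3 ≈ 1.6667. |1.8271 − 1.6667| / 1.6667 ≈ 9.62% → 9.6%.

9.6%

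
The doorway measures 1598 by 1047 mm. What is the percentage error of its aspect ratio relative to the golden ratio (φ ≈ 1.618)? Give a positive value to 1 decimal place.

5.7%

Ratio = 1598 / 1047 ≈ 1.5263.
Ideal golden ratio ≈ 1.6180. |1.5263 − 1.6180| / 1.6180 ≈ 5.67% → 5.7%.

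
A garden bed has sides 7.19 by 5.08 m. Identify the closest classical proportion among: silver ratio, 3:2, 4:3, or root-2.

7.19/5.08 ≈ 1.415. Nearest candidates are root-2 (1.414, off by 0.001) and 4:3 (1.333, off by 0.082).

root-2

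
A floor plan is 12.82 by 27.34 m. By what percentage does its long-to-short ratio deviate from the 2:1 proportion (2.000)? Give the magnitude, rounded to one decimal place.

6.6%

Ratio = 27.34 / 12.82 ≈ 2.1326.
Ideal 2:1 = 2.0000. |2.1326 − 2.0000| / 2.0000 ≈ 6.63% → 6.6%.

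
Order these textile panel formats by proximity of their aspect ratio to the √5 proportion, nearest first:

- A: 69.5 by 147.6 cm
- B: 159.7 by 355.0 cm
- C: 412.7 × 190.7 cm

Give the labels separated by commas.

B, C, A

Ratios: A = 147.6 / 69.5 ≈ 2.124; B = 355.0 / 159.7 ≈ 2.223; C = 412.7 / 190.7 ≈ 2.164.
|Δ from 2.236|: A 0.112; B 0.013; C 0.072.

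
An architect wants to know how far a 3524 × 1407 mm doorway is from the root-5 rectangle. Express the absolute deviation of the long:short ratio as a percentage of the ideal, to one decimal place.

Ratio = 3524 / 1407 ≈ 2.5046.
Ideal root-5 ≈ 2.2361. |2.5046 − 2.2361| / 2.2361 ≈ 12.01% → 12.0%.

12.0%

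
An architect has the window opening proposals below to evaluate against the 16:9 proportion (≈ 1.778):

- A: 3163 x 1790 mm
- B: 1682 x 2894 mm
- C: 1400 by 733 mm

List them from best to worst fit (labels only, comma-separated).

Ratios: A = 3163 / 1790 ≈ 1.767; B = 2894 / 1682 ≈ 1.721; C = 1400 / 733 ≈ 1.910.
|Δ from 1.778|: A 0.011; B 0.057; C 0.132.

A, B, C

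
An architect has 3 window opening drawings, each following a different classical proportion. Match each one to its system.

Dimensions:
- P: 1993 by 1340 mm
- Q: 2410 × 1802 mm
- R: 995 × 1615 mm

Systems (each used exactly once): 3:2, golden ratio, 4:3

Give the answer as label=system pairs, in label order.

P=3:2, Q=4:3, R=golden ratio

P = 1993/1340 ≈ 1.487 → 3:2 (1.500)
Q = 2410/1802 ≈ 1.337 → 4:3 (1.333)
R = 1615/995 ≈ 1.623 → golden ratio (1.618)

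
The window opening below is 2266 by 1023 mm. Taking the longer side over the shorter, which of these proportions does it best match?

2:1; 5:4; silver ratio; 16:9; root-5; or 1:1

root-5

Ratio = 2266 / 1023 ≈ 2.215.
Distances: 2:1 2.000 (Δ 0.215); 5:4 1.250 (Δ 0.965); silver ratio 2.414 (Δ 0.199); 16:9 1.778 (Δ 0.437); root-5 2.236 (Δ 0.021); 1:1 1.000 (Δ 1.215).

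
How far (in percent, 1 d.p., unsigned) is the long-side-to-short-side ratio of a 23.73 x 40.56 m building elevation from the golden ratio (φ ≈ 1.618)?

Ratio = 40.56 / 23.73 ≈ 1.7092.
Ideal golden ratio ≈ 1.6180. |1.7092 − 1.6180| / 1.6180 ≈ 5.64% → 5.6%.

5.6%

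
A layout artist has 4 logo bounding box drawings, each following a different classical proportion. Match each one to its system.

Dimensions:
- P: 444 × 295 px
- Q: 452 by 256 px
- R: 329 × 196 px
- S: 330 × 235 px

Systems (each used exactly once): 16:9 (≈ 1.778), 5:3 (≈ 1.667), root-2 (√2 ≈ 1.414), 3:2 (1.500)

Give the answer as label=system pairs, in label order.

P=3:2, Q=16:9, R=5:3, S=root-2

P = 444/295 ≈ 1.505 → 3:2 (1.500)
Q = 452/256 ≈ 1.766 → 16:9 (1.778)
R = 329/196 ≈ 1.679 → 5:3 (1.667)
S = 330/235 ≈ 1.404 → root-2 (1.414)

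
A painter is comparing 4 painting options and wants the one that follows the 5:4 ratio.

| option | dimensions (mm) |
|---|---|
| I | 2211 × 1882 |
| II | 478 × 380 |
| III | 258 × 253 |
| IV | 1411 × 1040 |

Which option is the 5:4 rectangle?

II

Target 5:4 ≈ 1.250.
I: 1.175 (Δ0.075)  II: 1.258 (Δ0.008)  III: 1.020 (Δ0.230)  IV: 1.357 (Δ0.107)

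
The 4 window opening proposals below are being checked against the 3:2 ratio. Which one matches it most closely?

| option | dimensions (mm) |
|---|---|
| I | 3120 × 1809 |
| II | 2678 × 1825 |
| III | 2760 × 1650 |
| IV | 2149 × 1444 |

Target 3:2 ≈ 1.500.
I: 1.725 (Δ0.225)  II: 1.467 (Δ0.033)  III: 1.673 (Δ0.173)  IV: 1.488 (Δ0.012)

IV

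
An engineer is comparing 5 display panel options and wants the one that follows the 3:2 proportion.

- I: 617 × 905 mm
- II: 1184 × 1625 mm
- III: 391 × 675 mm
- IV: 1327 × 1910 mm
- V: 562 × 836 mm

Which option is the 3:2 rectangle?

V

Target 3:2 ≈ 1.500.
I: 1.467 (Δ0.033)  II: 1.372 (Δ0.128)  III: 1.726 (Δ0.226)  IV: 1.439 (Δ0.061)  V: 1.488 (Δ0.012)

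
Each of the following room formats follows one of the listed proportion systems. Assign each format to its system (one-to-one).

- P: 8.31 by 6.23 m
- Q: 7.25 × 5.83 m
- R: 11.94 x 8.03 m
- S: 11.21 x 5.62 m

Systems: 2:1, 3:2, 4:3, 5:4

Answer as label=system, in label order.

P=4:3, Q=5:4, R=3:2, S=2:1

Ratios: P ≈ 1.334; Q ≈ 1.244; R ≈ 1.487; S ≈ 1.995.
Targets: 2:1 ≈ 2.000; 3:2 ≈ 1.500; 4:3 ≈ 1.333; 5:4 ≈ 1.250.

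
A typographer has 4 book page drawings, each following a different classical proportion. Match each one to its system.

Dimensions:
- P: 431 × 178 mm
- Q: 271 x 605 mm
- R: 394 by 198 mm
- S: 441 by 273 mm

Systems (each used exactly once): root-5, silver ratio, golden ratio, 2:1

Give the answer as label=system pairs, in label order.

P = 431/178 ≈ 2.421 → silver ratio (2.414)
Q = 605/271 ≈ 2.232 → root-5 (2.236)
R = 394/198 ≈ 1.990 → 2:1 (2.000)
S = 441/273 ≈ 1.615 → golden ratio (1.618)

P=silver ratio, Q=root-5, R=2:1, S=golden ratio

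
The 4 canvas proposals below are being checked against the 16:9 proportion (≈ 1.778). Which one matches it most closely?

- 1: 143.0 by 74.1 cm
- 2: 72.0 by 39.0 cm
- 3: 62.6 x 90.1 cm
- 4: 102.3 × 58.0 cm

Ratios (long/short): 1 ≈ 1.930; 2 ≈ 1.846; 3 ≈ 1.439; 4 ≈ 1.764.
16:9 ≈ 1.778; option 4 is nearest (Δ 0.014).

4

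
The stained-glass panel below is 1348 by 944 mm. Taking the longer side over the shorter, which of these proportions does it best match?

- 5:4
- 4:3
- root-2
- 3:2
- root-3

1348/944 ≈ 1.428. Nearest candidates are root-2 (1.414, off by 0.014) and 3:2 (1.500, off by 0.072).

root-2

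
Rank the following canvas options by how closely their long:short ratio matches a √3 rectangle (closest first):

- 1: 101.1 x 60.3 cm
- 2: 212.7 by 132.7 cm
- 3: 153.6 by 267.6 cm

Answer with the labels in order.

1: 101.1/60.3 ≈ 1.677 → |1.677 − 1.732| = 0.055
2: 212.7/132.7 ≈ 1.603 → |1.603 − 1.732| = 0.129
3: 267.6/153.6 ≈ 1.742 → |1.742 − 1.732| = 0.010

3, 1, 2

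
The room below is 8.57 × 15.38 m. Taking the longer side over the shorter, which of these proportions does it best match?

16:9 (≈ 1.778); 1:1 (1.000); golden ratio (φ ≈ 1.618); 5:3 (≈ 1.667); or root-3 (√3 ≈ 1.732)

16:9

Ratio = 15.38 / 8.57 ≈ 1.795.
Distances: 16:9 1.778 (Δ 0.017); 1:1 1.000 (Δ 0.795); golden ratio 1.618 (Δ 0.177); 5:3 1.667 (Δ 0.128); root-3 1.732 (Δ 0.063).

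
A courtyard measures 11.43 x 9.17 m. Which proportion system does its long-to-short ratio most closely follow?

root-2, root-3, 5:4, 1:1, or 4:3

Ratio = 11.43 / 9.17 ≈ 1.246.
Distances: root-2 1.414 (Δ 0.168); root-3 1.732 (Δ 0.486); 5:4 1.250 (Δ 0.004); 1:1 1.000 (Δ 0.246); 4:3 1.333 (Δ 0.087).

5:4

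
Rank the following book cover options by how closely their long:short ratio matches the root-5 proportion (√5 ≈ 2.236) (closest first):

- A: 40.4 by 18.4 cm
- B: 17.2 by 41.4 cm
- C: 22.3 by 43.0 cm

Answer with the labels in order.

A, B, C

A: 40.4/18.4 ≈ 2.196 → |2.196 − 2.236| = 0.040
B: 41.4/17.2 ≈ 2.407 → |2.407 − 2.236| = 0.171
C: 43.0/22.3 ≈ 1.928 → |1.928 − 2.236| = 0.308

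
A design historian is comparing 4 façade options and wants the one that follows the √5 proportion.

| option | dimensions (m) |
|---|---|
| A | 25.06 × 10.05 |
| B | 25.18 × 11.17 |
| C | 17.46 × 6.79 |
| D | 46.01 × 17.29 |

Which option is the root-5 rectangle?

Ratios (long/short): A ≈ 2.494; B ≈ 2.254; C ≈ 2.571; D ≈ 2.661.
root-5 ≈ 2.236; option B is nearest (Δ 0.018).

B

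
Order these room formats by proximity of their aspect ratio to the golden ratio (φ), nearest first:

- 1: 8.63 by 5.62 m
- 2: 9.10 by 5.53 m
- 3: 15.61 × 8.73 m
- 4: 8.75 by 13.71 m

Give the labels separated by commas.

Ratios: 1 = 8.63 / 5.62 ≈ 1.536; 2 = 9.10 / 5.53 ≈ 1.646; 3 = 15.61 / 8.73 ≈ 1.788; 4 = 13.71 / 8.75 ≈ 1.567.
|Δ from 1.618|: 1 0.082; 2 0.028; 3 0.170; 4 0.051.

2, 4, 1, 3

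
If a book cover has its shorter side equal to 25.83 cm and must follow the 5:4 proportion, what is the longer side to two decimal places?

5:4 = 1.25000.
Longer side = 25.83 × 1.25000 ≈ 32.2875 → 32.29 cm.

32.29 cm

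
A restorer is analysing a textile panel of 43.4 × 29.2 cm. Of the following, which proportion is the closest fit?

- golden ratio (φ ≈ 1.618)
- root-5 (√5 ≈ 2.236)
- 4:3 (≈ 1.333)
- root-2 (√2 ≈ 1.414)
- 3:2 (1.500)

Ratio = 43.4 / 29.2 ≈ 1.486.
Distances: golden ratio 1.618 (Δ 0.132); root-5 2.236 (Δ 0.750); 4:3 1.333 (Δ 0.153); root-2 1.414 (Δ 0.072); 3:2 1.500 (Δ 0.014).

3:2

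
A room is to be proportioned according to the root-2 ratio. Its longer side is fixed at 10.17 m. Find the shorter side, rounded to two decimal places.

7.19 m

root-2 ≈ 1.41421.
Shorter side = 10.17 ÷ 1.41421 ≈ 7.1913 → 7.19 m.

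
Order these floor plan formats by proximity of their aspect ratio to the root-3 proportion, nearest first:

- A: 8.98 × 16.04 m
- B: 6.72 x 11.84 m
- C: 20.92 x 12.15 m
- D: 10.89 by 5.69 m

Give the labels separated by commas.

Ratios: A = 16.04 / 8.98 ≈ 1.786; B = 11.84 / 6.72 ≈ 1.762; C = 20.92 / 12.15 ≈ 1.722; D = 10.89 / 5.69 ≈ 1.914.
|Δ from 1.732|: A 0.054; B 0.030; C 0.010; D 0.182.

C, B, A, D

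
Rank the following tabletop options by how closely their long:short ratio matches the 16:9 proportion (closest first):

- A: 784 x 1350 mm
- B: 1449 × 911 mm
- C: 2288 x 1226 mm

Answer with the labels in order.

A: 1350/784 ≈ 1.722 → |1.722 − 1.778| = 0.056
B: 1449/911 ≈ 1.591 → |1.591 − 1.778| = 0.187
C: 2288/1226 ≈ 1.866 → |1.866 − 1.778| = 0.088

A, C, B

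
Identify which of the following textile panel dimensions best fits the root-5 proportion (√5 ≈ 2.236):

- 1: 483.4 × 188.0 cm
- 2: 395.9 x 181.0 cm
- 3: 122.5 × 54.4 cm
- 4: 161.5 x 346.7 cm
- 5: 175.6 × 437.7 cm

3

Target root-5 ≈ 2.236.
1: 2.571 (Δ0.335)  2: 2.187 (Δ0.049)  3: 2.252 (Δ0.016)  4: 2.147 (Δ0.089)  5: 2.493 (Δ0.257)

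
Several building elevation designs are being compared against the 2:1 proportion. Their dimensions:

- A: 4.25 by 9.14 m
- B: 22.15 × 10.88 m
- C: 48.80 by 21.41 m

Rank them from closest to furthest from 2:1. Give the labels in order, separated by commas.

B, A, C

A: 9.14/4.25 ≈ 2.151 → |2.151 − 2.000| = 0.151
B: 22.15/10.88 ≈ 2.036 → |2.036 − 2.000| = 0.036
C: 48.80/21.41 ≈ 2.279 → |2.279 − 2.000| = 0.279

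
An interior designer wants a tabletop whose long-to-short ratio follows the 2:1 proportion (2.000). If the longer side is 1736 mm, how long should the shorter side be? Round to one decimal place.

868.0 mm

2:1 = 2.00000.
Shorter side = 1736 ÷ 2.00000 ≈ 868.000 → 868.0 mm.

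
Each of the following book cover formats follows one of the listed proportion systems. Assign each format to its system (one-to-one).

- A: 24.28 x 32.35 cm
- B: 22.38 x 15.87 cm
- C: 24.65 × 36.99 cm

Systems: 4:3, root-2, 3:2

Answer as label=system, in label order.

A=4:3, B=root-2, C=3:2

Ratios: A ≈ 1.332; B ≈ 1.410; C ≈ 1.501.
Targets: 4:3 ≈ 1.333; root-2 ≈ 1.414; 3:2 ≈ 1.500.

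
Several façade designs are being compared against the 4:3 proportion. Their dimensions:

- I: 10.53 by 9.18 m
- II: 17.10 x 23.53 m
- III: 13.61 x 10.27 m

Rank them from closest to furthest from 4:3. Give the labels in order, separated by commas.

III, II, I

Ratios: I = 10.53 / 9.18 ≈ 1.147; II = 23.53 / 17.10 ≈ 1.376; III = 13.61 / 10.27 ≈ 1.325.
|Δ from 1.333|: I 0.186; II 0.043; III 0.008.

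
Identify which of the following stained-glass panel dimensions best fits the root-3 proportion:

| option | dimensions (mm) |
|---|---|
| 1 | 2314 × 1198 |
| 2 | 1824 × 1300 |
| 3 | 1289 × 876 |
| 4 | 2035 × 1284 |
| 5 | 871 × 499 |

Ratios (long/short): 1 ≈ 1.932; 2 ≈ 1.403; 3 ≈ 1.471; 4 ≈ 1.585; 5 ≈ 1.745.
root-3 ≈ 1.732; option 5 is nearest (Δ 0.013).

5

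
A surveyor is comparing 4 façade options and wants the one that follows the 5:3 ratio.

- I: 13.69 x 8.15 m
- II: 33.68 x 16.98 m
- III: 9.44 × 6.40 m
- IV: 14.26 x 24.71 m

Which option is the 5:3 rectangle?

I

Ratios (long/short): I ≈ 1.680; II ≈ 1.984; III ≈ 1.475; IV ≈ 1.733.
5:3 ≈ 1.667; option I is nearest (Δ 0.013).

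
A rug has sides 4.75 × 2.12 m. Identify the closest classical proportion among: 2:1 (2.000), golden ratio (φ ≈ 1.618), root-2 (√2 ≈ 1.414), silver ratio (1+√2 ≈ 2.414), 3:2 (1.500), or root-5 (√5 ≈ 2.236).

4.75/2.12 ≈ 2.241. Nearest candidates are root-5 (2.236, off by 0.005) and silver ratio (2.414, off by 0.173).

root-5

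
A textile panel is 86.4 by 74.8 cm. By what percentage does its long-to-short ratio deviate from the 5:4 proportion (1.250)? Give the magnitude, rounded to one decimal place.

Ratio = 86.4 / 74.8 ≈ 1.1551.
Ideal 5:4 = 1.2500. |1.1551 − 1.2500| / 1.2500 ≈ 7.59% → 7.6%.

7.6%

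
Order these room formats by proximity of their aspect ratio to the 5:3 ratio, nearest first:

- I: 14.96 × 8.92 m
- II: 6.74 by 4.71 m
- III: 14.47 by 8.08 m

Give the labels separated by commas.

I, III, II

I: 14.96/8.92 ≈ 1.677 → |1.677 − 1.667| = 0.010
II: 6.74/4.71 ≈ 1.431 → |1.431 − 1.667| = 0.236
III: 14.47/8.08 ≈ 1.791 → |1.791 − 1.667| = 0.124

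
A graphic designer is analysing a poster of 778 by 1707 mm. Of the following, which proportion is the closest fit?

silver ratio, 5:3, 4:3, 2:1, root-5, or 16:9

Ratio = 1707 / 778 ≈ 2.194.
Distances: silver ratio 2.414 (Δ 0.220); 5:3 1.667 (Δ 0.527); 4:3 1.333 (Δ 0.861); 2:1 2.000 (Δ 0.194); root-5 2.236 (Δ 0.042); 16:9 1.778 (Δ 0.416).

root-5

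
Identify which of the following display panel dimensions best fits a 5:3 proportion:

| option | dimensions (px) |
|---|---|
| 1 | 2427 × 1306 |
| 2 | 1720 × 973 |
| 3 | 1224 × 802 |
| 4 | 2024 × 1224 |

Target 5:3 ≈ 1.667.
1: 1.858 (Δ0.191)  2: 1.768 (Δ0.101)  3: 1.526 (Δ0.141)  4: 1.654 (Δ0.013)

4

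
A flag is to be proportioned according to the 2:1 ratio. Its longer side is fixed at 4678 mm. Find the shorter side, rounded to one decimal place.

2339.0 mm

2:1 = 2.00000.
Shorter side = 4678 ÷ 2.00000 ≈ 2339.000 → 2339.0 mm.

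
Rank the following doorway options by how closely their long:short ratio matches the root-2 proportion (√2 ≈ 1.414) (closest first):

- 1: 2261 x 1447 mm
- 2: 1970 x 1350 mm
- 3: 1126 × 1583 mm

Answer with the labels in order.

3, 2, 1

Ratios: 1 = 2261 / 1447 ≈ 1.563; 2 = 1970 / 1350 ≈ 1.459; 3 = 1583 / 1126 ≈ 1.406.
|Δ from 1.414|: 1 0.149; 2 0.045; 3 0.008.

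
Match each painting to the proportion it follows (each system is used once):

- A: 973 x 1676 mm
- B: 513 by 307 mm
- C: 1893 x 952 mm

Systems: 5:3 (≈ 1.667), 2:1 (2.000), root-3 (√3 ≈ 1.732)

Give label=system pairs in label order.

A=root-3, B=5:3, C=2:1

A = 1676/973 ≈ 1.723 → root-3 (1.732)
B = 513/307 ≈ 1.671 → 5:3 (1.667)
C = 1893/952 ≈ 1.988 → 2:1 (2.000)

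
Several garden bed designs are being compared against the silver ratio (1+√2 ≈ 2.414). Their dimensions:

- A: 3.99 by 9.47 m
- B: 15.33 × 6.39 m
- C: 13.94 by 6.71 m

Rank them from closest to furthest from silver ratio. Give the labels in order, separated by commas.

Ratios: A = 9.47 / 3.99 ≈ 2.373; B = 15.33 / 6.39 ≈ 2.399; C = 13.94 / 6.71 ≈ 2.077.
|Δ from 2.414|: A 0.041; B 0.015; C 0.337.

B, A, C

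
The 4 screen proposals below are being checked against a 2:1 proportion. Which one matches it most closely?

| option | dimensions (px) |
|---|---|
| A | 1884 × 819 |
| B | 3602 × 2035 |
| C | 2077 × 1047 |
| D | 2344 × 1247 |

C

Target 2:1 ≈ 2.000.
A: 2.300 (Δ0.300)  B: 1.770 (Δ0.230)  C: 1.984 (Δ0.016)  D: 1.880 (Δ0.120)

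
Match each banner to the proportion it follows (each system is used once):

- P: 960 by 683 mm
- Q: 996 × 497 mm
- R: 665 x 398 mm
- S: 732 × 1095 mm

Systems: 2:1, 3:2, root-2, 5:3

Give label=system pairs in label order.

P=root-2, Q=2:1, R=5:3, S=3:2

P = 960/683 ≈ 1.406 → root-2 (1.414)
Q = 996/497 ≈ 2.004 → 2:1 (2.000)
R = 665/398 ≈ 1.671 → 5:3 (1.667)
S = 1095/732 ≈ 1.496 → 3:2 (1.500)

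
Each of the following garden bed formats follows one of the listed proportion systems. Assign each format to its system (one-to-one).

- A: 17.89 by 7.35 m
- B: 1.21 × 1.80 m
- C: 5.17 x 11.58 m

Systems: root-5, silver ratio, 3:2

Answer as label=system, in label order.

Ratios: A ≈ 2.434; B ≈ 1.488; C ≈ 2.240.
Targets: root-5 ≈ 2.236; silver ratio ≈ 2.414; 3:2 ≈ 1.500.

A=silver ratio, B=3:2, C=root-5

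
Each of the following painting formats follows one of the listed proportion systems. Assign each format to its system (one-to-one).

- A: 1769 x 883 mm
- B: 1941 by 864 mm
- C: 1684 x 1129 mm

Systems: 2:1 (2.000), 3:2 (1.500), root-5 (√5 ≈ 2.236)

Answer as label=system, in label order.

A = 1769/883 ≈ 2.003 → 2:1 (2.000)
B = 1941/864 ≈ 2.247 → root-5 (2.236)
C = 1684/1129 ≈ 1.492 → 3:2 (1.500)

A=2:1, B=root-5, C=3:2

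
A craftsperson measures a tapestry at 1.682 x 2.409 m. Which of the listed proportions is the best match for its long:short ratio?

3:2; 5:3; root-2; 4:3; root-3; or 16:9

2.409/1.682 ≈ 1.432. Nearest candidates are root-2 (1.414, off by 0.018) and 3:2 (1.500, off by 0.068).

root-2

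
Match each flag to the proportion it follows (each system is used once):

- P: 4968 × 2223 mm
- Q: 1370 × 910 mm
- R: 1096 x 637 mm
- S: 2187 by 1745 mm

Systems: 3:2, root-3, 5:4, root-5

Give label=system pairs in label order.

P = 4968/2223 ≈ 2.235 → root-5 (2.236)
Q = 1370/910 ≈ 1.505 → 3:2 (1.500)
R = 1096/637 ≈ 1.721 → root-3 (1.732)
S = 2187/1745 ≈ 1.253 → 5:4 (1.250)

P=root-5, Q=3:2, R=root-3, S=5:4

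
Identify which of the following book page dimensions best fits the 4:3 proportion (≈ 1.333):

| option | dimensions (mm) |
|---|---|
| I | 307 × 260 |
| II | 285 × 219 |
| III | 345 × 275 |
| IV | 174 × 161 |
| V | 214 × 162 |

Ratios (long/short): I ≈ 1.181; II ≈ 1.301; III ≈ 1.255; IV ≈ 1.081; V ≈ 1.321.
4:3 ≈ 1.333; option V is nearest (Δ 0.012).

V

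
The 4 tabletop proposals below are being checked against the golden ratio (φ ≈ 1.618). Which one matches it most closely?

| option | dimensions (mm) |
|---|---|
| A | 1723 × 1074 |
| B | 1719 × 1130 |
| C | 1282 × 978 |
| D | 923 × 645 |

A

Ratios (long/short): A ≈ 1.604; B ≈ 1.521; C ≈ 1.311; D ≈ 1.431.
golden ratio ≈ 1.618; option A is nearest (Δ 0.014).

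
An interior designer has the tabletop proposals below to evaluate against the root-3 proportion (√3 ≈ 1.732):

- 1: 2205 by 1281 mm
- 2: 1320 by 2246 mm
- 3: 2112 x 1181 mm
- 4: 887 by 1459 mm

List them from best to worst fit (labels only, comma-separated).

1, 2, 3, 4

1: 2205/1281 ≈ 1.721 → |1.721 − 1.732| = 0.011
2: 2246/1320 ≈ 1.702 → |1.702 − 1.732| = 0.030
3: 2112/1181 ≈ 1.788 → |1.788 − 1.732| = 0.056
4: 1459/887 ≈ 1.645 → |1.645 − 1.732| = 0.087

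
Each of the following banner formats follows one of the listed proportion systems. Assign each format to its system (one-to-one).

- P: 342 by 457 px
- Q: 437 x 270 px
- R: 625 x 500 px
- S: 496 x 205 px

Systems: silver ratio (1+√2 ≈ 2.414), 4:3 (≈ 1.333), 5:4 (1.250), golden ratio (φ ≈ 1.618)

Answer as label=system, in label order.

P=4:3, Q=golden ratio, R=5:4, S=silver ratio

P = 457/342 ≈ 1.336 → 4:3 (1.333)
Q = 437/270 ≈ 1.619 → golden ratio (1.618)
R = 625/500 ≈ 1.250 → 5:4 (1.250)
S = 496/205 ≈ 2.420 → silver ratio (2.414)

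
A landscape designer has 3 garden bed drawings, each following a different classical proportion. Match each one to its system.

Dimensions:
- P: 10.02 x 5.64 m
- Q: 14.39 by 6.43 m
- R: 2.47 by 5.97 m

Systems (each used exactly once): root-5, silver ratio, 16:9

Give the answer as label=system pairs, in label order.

P=16:9, Q=root-5, R=silver ratio

Ratios: P ≈ 1.777; Q ≈ 2.238; R ≈ 2.417.
Targets: root-5 ≈ 2.236; silver ratio ≈ 2.414; 16:9 ≈ 1.778.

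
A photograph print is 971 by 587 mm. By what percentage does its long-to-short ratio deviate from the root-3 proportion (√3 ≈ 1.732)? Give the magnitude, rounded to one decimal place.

4.5%

Ratio = 971 / 587 ≈ 1.6542.
Ideal root-3 ≈ 1.7321. |1.6542 − 1.7321| / 1.7321 ≈ 4.50% → 4.5%.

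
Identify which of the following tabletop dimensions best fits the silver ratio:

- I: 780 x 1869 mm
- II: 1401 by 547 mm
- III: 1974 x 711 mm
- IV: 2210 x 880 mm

Target silver ratio ≈ 2.414.
I: 2.396 (Δ0.018)  II: 2.561 (Δ0.147)  III: 2.776 (Δ0.362)  IV: 2.511 (Δ0.097)

I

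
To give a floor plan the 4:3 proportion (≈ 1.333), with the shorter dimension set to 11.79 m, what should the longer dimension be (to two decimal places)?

4:3 ≈ 1.33333.
Longer side = 11.79 × 1.33333 ≈ 15.7200 → 15.72 m.

15.72 m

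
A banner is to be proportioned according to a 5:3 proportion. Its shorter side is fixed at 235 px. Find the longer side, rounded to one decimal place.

5:3 ≈ 1.66667.
Longer side = 235 × 1.66667 ≈ 391.667 → 391.7 px.

391.7 px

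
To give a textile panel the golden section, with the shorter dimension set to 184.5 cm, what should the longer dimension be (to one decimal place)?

298.5 cm

golden ratio ≈ 1.61803.
Longer side = 184.5 × 1.61803 ≈ 298.527 → 298.5 cm.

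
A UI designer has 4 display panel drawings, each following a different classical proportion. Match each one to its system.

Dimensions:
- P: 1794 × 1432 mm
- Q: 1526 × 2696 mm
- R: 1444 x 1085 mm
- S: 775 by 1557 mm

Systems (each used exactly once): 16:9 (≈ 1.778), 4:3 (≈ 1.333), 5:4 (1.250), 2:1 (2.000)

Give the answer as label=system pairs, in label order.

P=5:4, Q=16:9, R=4:3, S=2:1

Ratios: P ≈ 1.253; Q ≈ 1.767; R ≈ 1.331; S ≈ 2.009.
Targets: 16:9 ≈ 1.778; 4:3 ≈ 1.333; 5:4 ≈ 1.250; 2:1 ≈ 2.000.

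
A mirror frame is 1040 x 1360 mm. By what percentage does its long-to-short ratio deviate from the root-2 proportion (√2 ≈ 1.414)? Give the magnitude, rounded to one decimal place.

7.5%

Ratio = 1360 / 1040 ≈ 1.3077.
Ideal root-2 ≈ 1.4142. |1.3077 − 1.4142| / 1.4142 ≈ 7.53% → 7.5%.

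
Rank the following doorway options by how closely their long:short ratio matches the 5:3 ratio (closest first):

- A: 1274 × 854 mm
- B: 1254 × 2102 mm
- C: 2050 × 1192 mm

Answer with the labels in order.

A: 1274/854 ≈ 1.492 → |1.492 − 1.667| = 0.175
B: 2102/1254 ≈ 1.676 → |1.676 − 1.667| = 0.009
C: 2050/1192 ≈ 1.720 → |1.720 − 1.667| = 0.053

B, C, A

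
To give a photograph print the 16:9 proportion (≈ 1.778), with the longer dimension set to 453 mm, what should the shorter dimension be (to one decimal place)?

16:9 ≈ 1.77778.
Shorter side = 453 ÷ 1.77778 ≈ 254.812 → 254.8 mm.

254.8 mm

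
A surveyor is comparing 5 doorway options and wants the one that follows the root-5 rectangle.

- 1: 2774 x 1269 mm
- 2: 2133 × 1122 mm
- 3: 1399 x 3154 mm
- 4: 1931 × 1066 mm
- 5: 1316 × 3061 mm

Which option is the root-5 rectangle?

3

Target root-5 ≈ 2.236.
1: 2.186 (Δ0.050)  2: 1.901 (Δ0.335)  3: 2.254 (Δ0.018)  4: 1.811 (Δ0.425)  5: 2.326 (Δ0.090)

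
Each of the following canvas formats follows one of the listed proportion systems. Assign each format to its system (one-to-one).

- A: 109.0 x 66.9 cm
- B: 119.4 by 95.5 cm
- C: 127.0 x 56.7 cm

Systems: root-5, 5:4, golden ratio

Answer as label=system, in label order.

A = 109.0/66.9 ≈ 1.629 → golden ratio (1.618)
B = 119.4/95.5 ≈ 1.250 → 5:4 (1.250)
C = 127.0/56.7 ≈ 2.240 → root-5 (2.236)

A=golden ratio, B=5:4, C=root-5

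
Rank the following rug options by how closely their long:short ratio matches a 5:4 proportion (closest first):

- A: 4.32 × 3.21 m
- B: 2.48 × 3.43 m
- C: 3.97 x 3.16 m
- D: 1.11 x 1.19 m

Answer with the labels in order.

C, A, B, D

A: 4.32/3.21 ≈ 1.346 → |1.346 − 1.250| = 0.096
B: 3.43/2.48 ≈ 1.383 → |1.383 − 1.250| = 0.133
C: 3.97/3.16 ≈ 1.256 → |1.256 − 1.250| = 0.006
D: 1.19/1.11 ≈ 1.072 → |1.072 − 1.250| = 0.178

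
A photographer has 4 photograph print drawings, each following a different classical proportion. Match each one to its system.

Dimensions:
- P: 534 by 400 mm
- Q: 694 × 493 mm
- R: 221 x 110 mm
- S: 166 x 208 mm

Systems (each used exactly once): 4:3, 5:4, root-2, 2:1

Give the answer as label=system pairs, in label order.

P=4:3, Q=root-2, R=2:1, S=5:4

P = 534/400 ≈ 1.335 → 4:3 (1.333)
Q = 694/493 ≈ 1.408 → root-2 (1.414)
R = 221/110 ≈ 2.009 → 2:1 (2.000)
S = 208/166 ≈ 1.253 → 5:4 (1.250)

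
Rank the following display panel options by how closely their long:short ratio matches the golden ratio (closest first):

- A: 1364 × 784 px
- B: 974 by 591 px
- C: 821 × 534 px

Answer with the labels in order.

A: 1364/784 ≈ 1.740 → |1.740 − 1.618| = 0.122
B: 974/591 ≈ 1.648 → |1.648 − 1.618| = 0.030
C: 821/534 ≈ 1.537 → |1.537 − 1.618| = 0.081

B, C, A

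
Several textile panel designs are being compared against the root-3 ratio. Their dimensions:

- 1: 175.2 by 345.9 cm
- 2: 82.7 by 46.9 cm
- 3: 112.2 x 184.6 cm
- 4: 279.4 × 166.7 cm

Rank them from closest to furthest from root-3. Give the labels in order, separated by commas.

1: 345.9/175.2 ≈ 1.974 → |1.974 − 1.732| = 0.242
2: 82.7/46.9 ≈ 1.763 → |1.763 − 1.732| = 0.031
3: 184.6/112.2 ≈ 1.645 → |1.645 − 1.732| = 0.087
4: 279.4/166.7 ≈ 1.676 → |1.676 − 1.732| = 0.056

2, 4, 3, 1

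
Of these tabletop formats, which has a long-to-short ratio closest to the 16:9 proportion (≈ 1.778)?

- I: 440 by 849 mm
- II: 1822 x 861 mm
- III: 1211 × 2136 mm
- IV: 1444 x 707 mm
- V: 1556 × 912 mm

Ratios (long/short): I ≈ 1.930; II ≈ 2.116; III ≈ 1.764; IV ≈ 2.042; V ≈ 1.706.
16:9 ≈ 1.778; option III is nearest (Δ 0.014).

III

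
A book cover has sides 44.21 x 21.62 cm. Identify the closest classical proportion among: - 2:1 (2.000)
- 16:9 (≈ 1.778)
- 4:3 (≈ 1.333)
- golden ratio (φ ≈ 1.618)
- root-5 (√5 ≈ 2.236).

Ratio = 44.21 / 21.62 ≈ 2.045.
Distances: 2:1 2.000 (Δ 0.045); 16:9 1.778 (Δ 0.267); 4:3 1.333 (Δ 0.712); golden ratio 1.618 (Δ 0.427); root-5 2.236 (Δ 0.191).

2:1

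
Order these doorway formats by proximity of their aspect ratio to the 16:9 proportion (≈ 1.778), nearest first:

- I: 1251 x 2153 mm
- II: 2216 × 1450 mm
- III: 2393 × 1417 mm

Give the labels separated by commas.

I, III, II

Ratios: I = 2153 / 1251 ≈ 1.721; II = 2216 / 1450 ≈ 1.528; III = 2393 / 1417 ≈ 1.689.
|Δ from 1.778|: I 0.057; II 0.250; III 0.089.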